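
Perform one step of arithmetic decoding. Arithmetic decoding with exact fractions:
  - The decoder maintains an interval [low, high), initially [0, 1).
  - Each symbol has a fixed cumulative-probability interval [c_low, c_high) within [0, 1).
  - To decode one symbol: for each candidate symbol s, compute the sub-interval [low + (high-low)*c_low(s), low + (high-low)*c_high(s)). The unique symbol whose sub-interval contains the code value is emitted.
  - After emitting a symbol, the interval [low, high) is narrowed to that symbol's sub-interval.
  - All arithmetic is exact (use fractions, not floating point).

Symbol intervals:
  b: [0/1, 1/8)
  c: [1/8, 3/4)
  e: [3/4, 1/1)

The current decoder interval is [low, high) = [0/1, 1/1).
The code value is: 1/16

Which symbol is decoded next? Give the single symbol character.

Interval width = high − low = 1/1 − 0/1 = 1/1
Scaled code = (code − low) / width = (1/16 − 0/1) / 1/1 = 1/16
  b: [0/1, 1/8) ← scaled code falls here ✓
  c: [1/8, 3/4) 
  e: [3/4, 1/1) 

Answer: b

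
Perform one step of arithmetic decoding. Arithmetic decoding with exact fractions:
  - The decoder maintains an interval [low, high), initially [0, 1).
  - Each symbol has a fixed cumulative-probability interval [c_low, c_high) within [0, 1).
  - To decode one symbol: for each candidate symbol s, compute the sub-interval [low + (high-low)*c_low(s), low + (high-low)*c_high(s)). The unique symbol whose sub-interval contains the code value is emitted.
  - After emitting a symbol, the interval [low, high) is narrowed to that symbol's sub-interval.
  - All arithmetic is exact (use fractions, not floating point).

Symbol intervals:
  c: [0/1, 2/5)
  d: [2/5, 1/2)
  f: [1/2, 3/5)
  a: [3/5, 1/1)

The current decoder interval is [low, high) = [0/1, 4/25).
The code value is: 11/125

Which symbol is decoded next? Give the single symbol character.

Answer: f

Derivation:
Interval width = high − low = 4/25 − 0/1 = 4/25
Scaled code = (code − low) / width = (11/125 − 0/1) / 4/25 = 11/20
  c: [0/1, 2/5) 
  d: [2/5, 1/2) 
  f: [1/2, 3/5) ← scaled code falls here ✓
  a: [3/5, 1/1) 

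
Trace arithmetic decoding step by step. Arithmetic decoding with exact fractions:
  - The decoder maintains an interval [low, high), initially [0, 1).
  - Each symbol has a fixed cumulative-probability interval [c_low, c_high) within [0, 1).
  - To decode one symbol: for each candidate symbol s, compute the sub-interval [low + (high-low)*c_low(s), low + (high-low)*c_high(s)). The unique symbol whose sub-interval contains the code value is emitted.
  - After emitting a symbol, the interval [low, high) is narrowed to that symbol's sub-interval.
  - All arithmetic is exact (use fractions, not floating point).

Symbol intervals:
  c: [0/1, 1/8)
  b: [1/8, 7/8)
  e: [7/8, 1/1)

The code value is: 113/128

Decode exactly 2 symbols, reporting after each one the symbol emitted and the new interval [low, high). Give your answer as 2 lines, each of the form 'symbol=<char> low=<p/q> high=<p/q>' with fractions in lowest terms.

Step 1: interval [0/1, 1/1), width = 1/1 - 0/1 = 1/1
  'c': [0/1 + 1/1*0/1, 0/1 + 1/1*1/8) = [0/1, 1/8)
  'b': [0/1 + 1/1*1/8, 0/1 + 1/1*7/8) = [1/8, 7/8)
  'e': [0/1 + 1/1*7/8, 0/1 + 1/1*1/1) = [7/8, 1/1) <- contains code 113/128
  emit 'e', narrow to [7/8, 1/1)
Step 2: interval [7/8, 1/1), width = 1/1 - 7/8 = 1/8
  'c': [7/8 + 1/8*0/1, 7/8 + 1/8*1/8) = [7/8, 57/64) <- contains code 113/128
  'b': [7/8 + 1/8*1/8, 7/8 + 1/8*7/8) = [57/64, 63/64)
  'e': [7/8 + 1/8*7/8, 7/8 + 1/8*1/1) = [63/64, 1/1)
  emit 'c', narrow to [7/8, 57/64)

Answer: symbol=e low=7/8 high=1/1
symbol=c low=7/8 high=57/64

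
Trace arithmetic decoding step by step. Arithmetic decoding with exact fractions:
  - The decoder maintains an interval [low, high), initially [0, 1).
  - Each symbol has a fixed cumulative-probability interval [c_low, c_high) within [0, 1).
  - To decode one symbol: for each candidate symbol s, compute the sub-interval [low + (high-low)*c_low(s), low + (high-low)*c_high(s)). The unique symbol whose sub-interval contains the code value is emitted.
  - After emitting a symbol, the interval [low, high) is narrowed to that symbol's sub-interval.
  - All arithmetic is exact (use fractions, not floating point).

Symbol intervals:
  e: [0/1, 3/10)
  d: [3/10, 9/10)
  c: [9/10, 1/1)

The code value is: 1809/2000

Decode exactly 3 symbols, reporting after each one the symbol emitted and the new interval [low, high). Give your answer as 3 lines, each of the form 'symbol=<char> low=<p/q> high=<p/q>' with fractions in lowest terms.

Step 1: interval [0/1, 1/1), width = 1/1 - 0/1 = 1/1
  'e': [0/1 + 1/1*0/1, 0/1 + 1/1*3/10) = [0/1, 3/10)
  'd': [0/1 + 1/1*3/10, 0/1 + 1/1*9/10) = [3/10, 9/10)
  'c': [0/1 + 1/1*9/10, 0/1 + 1/1*1/1) = [9/10, 1/1) <- contains code 1809/2000
  emit 'c', narrow to [9/10, 1/1)
Step 2: interval [9/10, 1/1), width = 1/1 - 9/10 = 1/10
  'e': [9/10 + 1/10*0/1, 9/10 + 1/10*3/10) = [9/10, 93/100) <- contains code 1809/2000
  'd': [9/10 + 1/10*3/10, 9/10 + 1/10*9/10) = [93/100, 99/100)
  'c': [9/10 + 1/10*9/10, 9/10 + 1/10*1/1) = [99/100, 1/1)
  emit 'e', narrow to [9/10, 93/100)
Step 3: interval [9/10, 93/100), width = 93/100 - 9/10 = 3/100
  'e': [9/10 + 3/100*0/1, 9/10 + 3/100*3/10) = [9/10, 909/1000) <- contains code 1809/2000
  'd': [9/10 + 3/100*3/10, 9/10 + 3/100*9/10) = [909/1000, 927/1000)
  'c': [9/10 + 3/100*9/10, 9/10 + 3/100*1/1) = [927/1000, 93/100)
  emit 'e', narrow to [9/10, 909/1000)

Answer: symbol=c low=9/10 high=1/1
symbol=e low=9/10 high=93/100
symbol=e low=9/10 high=909/1000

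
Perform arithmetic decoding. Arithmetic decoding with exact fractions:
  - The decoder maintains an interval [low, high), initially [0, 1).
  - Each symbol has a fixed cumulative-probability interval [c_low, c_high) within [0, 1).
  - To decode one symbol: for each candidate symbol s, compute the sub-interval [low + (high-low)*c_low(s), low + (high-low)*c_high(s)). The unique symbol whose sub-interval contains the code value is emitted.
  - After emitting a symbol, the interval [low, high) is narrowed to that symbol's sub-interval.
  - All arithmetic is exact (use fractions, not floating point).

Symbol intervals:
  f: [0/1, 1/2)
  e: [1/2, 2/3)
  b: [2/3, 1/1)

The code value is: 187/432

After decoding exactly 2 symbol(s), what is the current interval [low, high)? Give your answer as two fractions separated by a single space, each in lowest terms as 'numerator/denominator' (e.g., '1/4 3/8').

Step 1: interval [0/1, 1/1), width = 1/1 - 0/1 = 1/1
  'f': [0/1 + 1/1*0/1, 0/1 + 1/1*1/2) = [0/1, 1/2) <- contains code 187/432
  'e': [0/1 + 1/1*1/2, 0/1 + 1/1*2/3) = [1/2, 2/3)
  'b': [0/1 + 1/1*2/3, 0/1 + 1/1*1/1) = [2/3, 1/1)
  emit 'f', narrow to [0/1, 1/2)
Step 2: interval [0/1, 1/2), width = 1/2 - 0/1 = 1/2
  'f': [0/1 + 1/2*0/1, 0/1 + 1/2*1/2) = [0/1, 1/4)
  'e': [0/1 + 1/2*1/2, 0/1 + 1/2*2/3) = [1/4, 1/3)
  'b': [0/1 + 1/2*2/3, 0/1 + 1/2*1/1) = [1/3, 1/2) <- contains code 187/432
  emit 'b', narrow to [1/3, 1/2)

Answer: 1/3 1/2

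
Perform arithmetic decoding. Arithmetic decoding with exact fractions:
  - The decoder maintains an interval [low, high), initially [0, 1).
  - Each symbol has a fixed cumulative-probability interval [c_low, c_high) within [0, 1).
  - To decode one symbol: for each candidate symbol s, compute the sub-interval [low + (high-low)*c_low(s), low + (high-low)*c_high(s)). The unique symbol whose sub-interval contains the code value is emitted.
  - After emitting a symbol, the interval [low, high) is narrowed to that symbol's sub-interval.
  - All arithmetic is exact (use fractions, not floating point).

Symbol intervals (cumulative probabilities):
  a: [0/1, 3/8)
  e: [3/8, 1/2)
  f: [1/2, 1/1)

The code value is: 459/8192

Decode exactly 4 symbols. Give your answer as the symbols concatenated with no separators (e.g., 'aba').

Answer: aaea

Derivation:
Step 1: interval [0/1, 1/1), width = 1/1 - 0/1 = 1/1
  'a': [0/1 + 1/1*0/1, 0/1 + 1/1*3/8) = [0/1, 3/8) <- contains code 459/8192
  'e': [0/1 + 1/1*3/8, 0/1 + 1/1*1/2) = [3/8, 1/2)
  'f': [0/1 + 1/1*1/2, 0/1 + 1/1*1/1) = [1/2, 1/1)
  emit 'a', narrow to [0/1, 3/8)
Step 2: interval [0/1, 3/8), width = 3/8 - 0/1 = 3/8
  'a': [0/1 + 3/8*0/1, 0/1 + 3/8*3/8) = [0/1, 9/64) <- contains code 459/8192
  'e': [0/1 + 3/8*3/8, 0/1 + 3/8*1/2) = [9/64, 3/16)
  'f': [0/1 + 3/8*1/2, 0/1 + 3/8*1/1) = [3/16, 3/8)
  emit 'a', narrow to [0/1, 9/64)
Step 3: interval [0/1, 9/64), width = 9/64 - 0/1 = 9/64
  'a': [0/1 + 9/64*0/1, 0/1 + 9/64*3/8) = [0/1, 27/512)
  'e': [0/1 + 9/64*3/8, 0/1 + 9/64*1/2) = [27/512, 9/128) <- contains code 459/8192
  'f': [0/1 + 9/64*1/2, 0/1 + 9/64*1/1) = [9/128, 9/64)
  emit 'e', narrow to [27/512, 9/128)
Step 4: interval [27/512, 9/128), width = 9/128 - 27/512 = 9/512
  'a': [27/512 + 9/512*0/1, 27/512 + 9/512*3/8) = [27/512, 243/4096) <- contains code 459/8192
  'e': [27/512 + 9/512*3/8, 27/512 + 9/512*1/2) = [243/4096, 63/1024)
  'f': [27/512 + 9/512*1/2, 27/512 + 9/512*1/1) = [63/1024, 9/128)
  emit 'a', narrow to [27/512, 243/4096)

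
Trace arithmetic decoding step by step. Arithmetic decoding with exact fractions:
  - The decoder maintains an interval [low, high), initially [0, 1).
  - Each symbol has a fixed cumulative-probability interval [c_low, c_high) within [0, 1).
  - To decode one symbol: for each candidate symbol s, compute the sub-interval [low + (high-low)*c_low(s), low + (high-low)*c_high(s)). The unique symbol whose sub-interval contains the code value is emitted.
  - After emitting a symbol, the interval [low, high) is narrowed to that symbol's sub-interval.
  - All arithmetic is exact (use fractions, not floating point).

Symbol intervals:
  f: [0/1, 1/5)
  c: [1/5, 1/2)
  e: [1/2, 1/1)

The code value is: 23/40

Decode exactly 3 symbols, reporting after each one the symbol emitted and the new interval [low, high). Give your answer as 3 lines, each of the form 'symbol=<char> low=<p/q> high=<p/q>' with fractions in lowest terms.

Answer: symbol=e low=1/2 high=1/1
symbol=f low=1/2 high=3/5
symbol=e low=11/20 high=3/5

Derivation:
Step 1: interval [0/1, 1/1), width = 1/1 - 0/1 = 1/1
  'f': [0/1 + 1/1*0/1, 0/1 + 1/1*1/5) = [0/1, 1/5)
  'c': [0/1 + 1/1*1/5, 0/1 + 1/1*1/2) = [1/5, 1/2)
  'e': [0/1 + 1/1*1/2, 0/1 + 1/1*1/1) = [1/2, 1/1) <- contains code 23/40
  emit 'e', narrow to [1/2, 1/1)
Step 2: interval [1/2, 1/1), width = 1/1 - 1/2 = 1/2
  'f': [1/2 + 1/2*0/1, 1/2 + 1/2*1/5) = [1/2, 3/5) <- contains code 23/40
  'c': [1/2 + 1/2*1/5, 1/2 + 1/2*1/2) = [3/5, 3/4)
  'e': [1/2 + 1/2*1/2, 1/2 + 1/2*1/1) = [3/4, 1/1)
  emit 'f', narrow to [1/2, 3/5)
Step 3: interval [1/2, 3/5), width = 3/5 - 1/2 = 1/10
  'f': [1/2 + 1/10*0/1, 1/2 + 1/10*1/5) = [1/2, 13/25)
  'c': [1/2 + 1/10*1/5, 1/2 + 1/10*1/2) = [13/25, 11/20)
  'e': [1/2 + 1/10*1/2, 1/2 + 1/10*1/1) = [11/20, 3/5) <- contains code 23/40
  emit 'e', narrow to [11/20, 3/5)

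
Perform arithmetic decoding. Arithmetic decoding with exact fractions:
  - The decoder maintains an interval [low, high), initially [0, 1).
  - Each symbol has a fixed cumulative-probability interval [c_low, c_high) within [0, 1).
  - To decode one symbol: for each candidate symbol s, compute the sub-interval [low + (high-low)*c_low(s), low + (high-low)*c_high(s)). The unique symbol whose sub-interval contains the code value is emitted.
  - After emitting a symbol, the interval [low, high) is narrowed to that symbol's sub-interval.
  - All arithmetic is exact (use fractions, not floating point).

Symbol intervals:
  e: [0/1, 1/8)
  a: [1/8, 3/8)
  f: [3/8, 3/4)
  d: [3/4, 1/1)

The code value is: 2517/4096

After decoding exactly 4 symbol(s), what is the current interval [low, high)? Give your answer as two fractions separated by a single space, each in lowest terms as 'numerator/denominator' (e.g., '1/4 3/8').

Step 1: interval [0/1, 1/1), width = 1/1 - 0/1 = 1/1
  'e': [0/1 + 1/1*0/1, 0/1 + 1/1*1/8) = [0/1, 1/8)
  'a': [0/1 + 1/1*1/8, 0/1 + 1/1*3/8) = [1/8, 3/8)
  'f': [0/1 + 1/1*3/8, 0/1 + 1/1*3/4) = [3/8, 3/4) <- contains code 2517/4096
  'd': [0/1 + 1/1*3/4, 0/1 + 1/1*1/1) = [3/4, 1/1)
  emit 'f', narrow to [3/8, 3/4)
Step 2: interval [3/8, 3/4), width = 3/4 - 3/8 = 3/8
  'e': [3/8 + 3/8*0/1, 3/8 + 3/8*1/8) = [3/8, 27/64)
  'a': [3/8 + 3/8*1/8, 3/8 + 3/8*3/8) = [27/64, 33/64)
  'f': [3/8 + 3/8*3/8, 3/8 + 3/8*3/4) = [33/64, 21/32) <- contains code 2517/4096
  'd': [3/8 + 3/8*3/4, 3/8 + 3/8*1/1) = [21/32, 3/4)
  emit 'f', narrow to [33/64, 21/32)
Step 3: interval [33/64, 21/32), width = 21/32 - 33/64 = 9/64
  'e': [33/64 + 9/64*0/1, 33/64 + 9/64*1/8) = [33/64, 273/512)
  'a': [33/64 + 9/64*1/8, 33/64 + 9/64*3/8) = [273/512, 291/512)
  'f': [33/64 + 9/64*3/8, 33/64 + 9/64*3/4) = [291/512, 159/256) <- contains code 2517/4096
  'd': [33/64 + 9/64*3/4, 33/64 + 9/64*1/1) = [159/256, 21/32)
  emit 'f', narrow to [291/512, 159/256)
Step 4: interval [291/512, 159/256), width = 159/256 - 291/512 = 27/512
  'e': [291/512 + 27/512*0/1, 291/512 + 27/512*1/8) = [291/512, 2355/4096)
  'a': [291/512 + 27/512*1/8, 291/512 + 27/512*3/8) = [2355/4096, 2409/4096)
  'f': [291/512 + 27/512*3/8, 291/512 + 27/512*3/4) = [2409/4096, 1245/2048)
  'd': [291/512 + 27/512*3/4, 291/512 + 27/512*1/1) = [1245/2048, 159/256) <- contains code 2517/4096
  emit 'd', narrow to [1245/2048, 159/256)

Answer: 1245/2048 159/256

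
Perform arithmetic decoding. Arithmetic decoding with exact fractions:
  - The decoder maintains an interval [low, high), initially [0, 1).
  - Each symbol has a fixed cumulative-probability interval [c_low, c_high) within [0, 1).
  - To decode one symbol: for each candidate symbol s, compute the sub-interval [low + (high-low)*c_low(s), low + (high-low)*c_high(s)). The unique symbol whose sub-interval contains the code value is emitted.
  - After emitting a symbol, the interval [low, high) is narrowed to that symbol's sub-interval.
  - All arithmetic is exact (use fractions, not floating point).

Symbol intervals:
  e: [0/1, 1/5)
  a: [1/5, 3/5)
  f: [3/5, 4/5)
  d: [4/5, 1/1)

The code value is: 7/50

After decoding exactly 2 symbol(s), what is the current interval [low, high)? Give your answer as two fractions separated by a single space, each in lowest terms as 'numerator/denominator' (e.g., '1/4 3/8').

Step 1: interval [0/1, 1/1), width = 1/1 - 0/1 = 1/1
  'e': [0/1 + 1/1*0/1, 0/1 + 1/1*1/5) = [0/1, 1/5) <- contains code 7/50
  'a': [0/1 + 1/1*1/5, 0/1 + 1/1*3/5) = [1/5, 3/5)
  'f': [0/1 + 1/1*3/5, 0/1 + 1/1*4/5) = [3/5, 4/5)
  'd': [0/1 + 1/1*4/5, 0/1 + 1/1*1/1) = [4/5, 1/1)
  emit 'e', narrow to [0/1, 1/5)
Step 2: interval [0/1, 1/5), width = 1/5 - 0/1 = 1/5
  'e': [0/1 + 1/5*0/1, 0/1 + 1/5*1/5) = [0/1, 1/25)
  'a': [0/1 + 1/5*1/5, 0/1 + 1/5*3/5) = [1/25, 3/25)
  'f': [0/1 + 1/5*3/5, 0/1 + 1/5*4/5) = [3/25, 4/25) <- contains code 7/50
  'd': [0/1 + 1/5*4/5, 0/1 + 1/5*1/1) = [4/25, 1/5)
  emit 'f', narrow to [3/25, 4/25)

Answer: 3/25 4/25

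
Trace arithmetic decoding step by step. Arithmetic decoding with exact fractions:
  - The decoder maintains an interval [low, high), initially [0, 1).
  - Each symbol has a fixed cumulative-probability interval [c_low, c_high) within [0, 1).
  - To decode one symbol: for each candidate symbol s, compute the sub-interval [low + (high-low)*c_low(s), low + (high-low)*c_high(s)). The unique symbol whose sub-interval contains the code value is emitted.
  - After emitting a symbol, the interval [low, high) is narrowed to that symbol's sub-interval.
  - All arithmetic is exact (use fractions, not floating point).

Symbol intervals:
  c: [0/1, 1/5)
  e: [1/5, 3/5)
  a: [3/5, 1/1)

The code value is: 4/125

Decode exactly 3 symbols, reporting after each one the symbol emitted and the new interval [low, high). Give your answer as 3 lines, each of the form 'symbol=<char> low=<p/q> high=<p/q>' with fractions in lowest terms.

Answer: symbol=c low=0/1 high=1/5
symbol=c low=0/1 high=1/25
symbol=a low=3/125 high=1/25

Derivation:
Step 1: interval [0/1, 1/1), width = 1/1 - 0/1 = 1/1
  'c': [0/1 + 1/1*0/1, 0/1 + 1/1*1/5) = [0/1, 1/5) <- contains code 4/125
  'e': [0/1 + 1/1*1/5, 0/1 + 1/1*3/5) = [1/5, 3/5)
  'a': [0/1 + 1/1*3/5, 0/1 + 1/1*1/1) = [3/5, 1/1)
  emit 'c', narrow to [0/1, 1/5)
Step 2: interval [0/1, 1/5), width = 1/5 - 0/1 = 1/5
  'c': [0/1 + 1/5*0/1, 0/1 + 1/5*1/5) = [0/1, 1/25) <- contains code 4/125
  'e': [0/1 + 1/5*1/5, 0/1 + 1/5*3/5) = [1/25, 3/25)
  'a': [0/1 + 1/5*3/5, 0/1 + 1/5*1/1) = [3/25, 1/5)
  emit 'c', narrow to [0/1, 1/25)
Step 3: interval [0/1, 1/25), width = 1/25 - 0/1 = 1/25
  'c': [0/1 + 1/25*0/1, 0/1 + 1/25*1/5) = [0/1, 1/125)
  'e': [0/1 + 1/25*1/5, 0/1 + 1/25*3/5) = [1/125, 3/125)
  'a': [0/1 + 1/25*3/5, 0/1 + 1/25*1/1) = [3/125, 1/25) <- contains code 4/125
  emit 'a', narrow to [3/125, 1/25)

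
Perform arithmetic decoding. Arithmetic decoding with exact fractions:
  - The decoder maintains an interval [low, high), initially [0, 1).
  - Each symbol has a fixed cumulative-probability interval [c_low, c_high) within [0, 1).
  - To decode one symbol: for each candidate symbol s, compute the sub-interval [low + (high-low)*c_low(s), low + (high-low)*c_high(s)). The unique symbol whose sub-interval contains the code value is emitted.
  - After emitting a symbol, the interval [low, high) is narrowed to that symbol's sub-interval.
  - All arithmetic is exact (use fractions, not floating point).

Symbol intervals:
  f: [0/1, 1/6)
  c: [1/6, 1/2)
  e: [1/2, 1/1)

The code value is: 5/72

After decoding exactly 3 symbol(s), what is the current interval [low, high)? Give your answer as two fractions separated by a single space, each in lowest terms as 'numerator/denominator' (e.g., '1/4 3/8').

Answer: 1/18 1/12

Derivation:
Step 1: interval [0/1, 1/1), width = 1/1 - 0/1 = 1/1
  'f': [0/1 + 1/1*0/1, 0/1 + 1/1*1/6) = [0/1, 1/6) <- contains code 5/72
  'c': [0/1 + 1/1*1/6, 0/1 + 1/1*1/2) = [1/6, 1/2)
  'e': [0/1 + 1/1*1/2, 0/1 + 1/1*1/1) = [1/2, 1/1)
  emit 'f', narrow to [0/1, 1/6)
Step 2: interval [0/1, 1/6), width = 1/6 - 0/1 = 1/6
  'f': [0/1 + 1/6*0/1, 0/1 + 1/6*1/6) = [0/1, 1/36)
  'c': [0/1 + 1/6*1/6, 0/1 + 1/6*1/2) = [1/36, 1/12) <- contains code 5/72
  'e': [0/1 + 1/6*1/2, 0/1 + 1/6*1/1) = [1/12, 1/6)
  emit 'c', narrow to [1/36, 1/12)
Step 3: interval [1/36, 1/12), width = 1/12 - 1/36 = 1/18
  'f': [1/36 + 1/18*0/1, 1/36 + 1/18*1/6) = [1/36, 1/27)
  'c': [1/36 + 1/18*1/6, 1/36 + 1/18*1/2) = [1/27, 1/18)
  'e': [1/36 + 1/18*1/2, 1/36 + 1/18*1/1) = [1/18, 1/12) <- contains code 5/72
  emit 'e', narrow to [1/18, 1/12)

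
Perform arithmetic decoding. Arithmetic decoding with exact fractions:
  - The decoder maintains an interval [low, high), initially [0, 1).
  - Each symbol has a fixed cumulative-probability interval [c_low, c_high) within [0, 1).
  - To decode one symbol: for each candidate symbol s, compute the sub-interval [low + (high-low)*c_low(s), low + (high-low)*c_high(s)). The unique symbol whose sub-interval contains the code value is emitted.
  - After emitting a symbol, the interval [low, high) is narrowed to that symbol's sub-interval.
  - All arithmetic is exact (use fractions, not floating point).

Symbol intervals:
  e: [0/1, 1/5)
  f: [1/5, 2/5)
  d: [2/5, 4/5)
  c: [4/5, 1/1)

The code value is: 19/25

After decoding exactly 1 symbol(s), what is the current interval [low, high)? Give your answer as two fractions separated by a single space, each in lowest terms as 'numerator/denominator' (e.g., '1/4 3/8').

Answer: 2/5 4/5

Derivation:
Step 1: interval [0/1, 1/1), width = 1/1 - 0/1 = 1/1
  'e': [0/1 + 1/1*0/1, 0/1 + 1/1*1/5) = [0/1, 1/5)
  'f': [0/1 + 1/1*1/5, 0/1 + 1/1*2/5) = [1/5, 2/5)
  'd': [0/1 + 1/1*2/5, 0/1 + 1/1*4/5) = [2/5, 4/5) <- contains code 19/25
  'c': [0/1 + 1/1*4/5, 0/1 + 1/1*1/1) = [4/5, 1/1)
  emit 'd', narrow to [2/5, 4/5)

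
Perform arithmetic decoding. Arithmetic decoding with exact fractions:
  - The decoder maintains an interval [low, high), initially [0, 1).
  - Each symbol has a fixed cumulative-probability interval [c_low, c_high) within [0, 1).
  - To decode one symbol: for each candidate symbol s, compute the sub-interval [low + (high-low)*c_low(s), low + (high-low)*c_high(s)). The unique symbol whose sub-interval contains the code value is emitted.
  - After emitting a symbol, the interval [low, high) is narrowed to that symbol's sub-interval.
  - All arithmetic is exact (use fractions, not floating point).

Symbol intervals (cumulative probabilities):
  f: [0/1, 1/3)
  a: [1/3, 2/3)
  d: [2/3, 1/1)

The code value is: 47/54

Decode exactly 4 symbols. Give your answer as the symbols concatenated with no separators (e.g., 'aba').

Answer: dada

Derivation:
Step 1: interval [0/1, 1/1), width = 1/1 - 0/1 = 1/1
  'f': [0/1 + 1/1*0/1, 0/1 + 1/1*1/3) = [0/1, 1/3)
  'a': [0/1 + 1/1*1/3, 0/1 + 1/1*2/3) = [1/3, 2/3)
  'd': [0/1 + 1/1*2/3, 0/1 + 1/1*1/1) = [2/3, 1/1) <- contains code 47/54
  emit 'd', narrow to [2/3, 1/1)
Step 2: interval [2/3, 1/1), width = 1/1 - 2/3 = 1/3
  'f': [2/3 + 1/3*0/1, 2/3 + 1/3*1/3) = [2/3, 7/9)
  'a': [2/3 + 1/3*1/3, 2/3 + 1/3*2/3) = [7/9, 8/9) <- contains code 47/54
  'd': [2/3 + 1/3*2/3, 2/3 + 1/3*1/1) = [8/9, 1/1)
  emit 'a', narrow to [7/9, 8/9)
Step 3: interval [7/9, 8/9), width = 8/9 - 7/9 = 1/9
  'f': [7/9 + 1/9*0/1, 7/9 + 1/9*1/3) = [7/9, 22/27)
  'a': [7/9 + 1/9*1/3, 7/9 + 1/9*2/3) = [22/27, 23/27)
  'd': [7/9 + 1/9*2/3, 7/9 + 1/9*1/1) = [23/27, 8/9) <- contains code 47/54
  emit 'd', narrow to [23/27, 8/9)
Step 4: interval [23/27, 8/9), width = 8/9 - 23/27 = 1/27
  'f': [23/27 + 1/27*0/1, 23/27 + 1/27*1/3) = [23/27, 70/81)
  'a': [23/27 + 1/27*1/3, 23/27 + 1/27*2/3) = [70/81, 71/81) <- contains code 47/54
  'd': [23/27 + 1/27*2/3, 23/27 + 1/27*1/1) = [71/81, 8/9)
  emit 'a', narrow to [70/81, 71/81)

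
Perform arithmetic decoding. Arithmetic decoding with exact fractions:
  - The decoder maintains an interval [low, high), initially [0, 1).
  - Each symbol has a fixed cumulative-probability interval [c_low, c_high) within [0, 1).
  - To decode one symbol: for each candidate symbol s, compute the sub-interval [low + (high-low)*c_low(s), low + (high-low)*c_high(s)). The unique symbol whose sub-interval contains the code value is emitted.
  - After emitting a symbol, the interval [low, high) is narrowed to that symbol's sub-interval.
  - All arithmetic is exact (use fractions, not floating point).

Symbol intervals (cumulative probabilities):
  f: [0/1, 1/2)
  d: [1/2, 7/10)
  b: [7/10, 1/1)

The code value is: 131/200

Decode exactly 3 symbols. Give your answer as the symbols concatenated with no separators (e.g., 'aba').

Step 1: interval [0/1, 1/1), width = 1/1 - 0/1 = 1/1
  'f': [0/1 + 1/1*0/1, 0/1 + 1/1*1/2) = [0/1, 1/2)
  'd': [0/1 + 1/1*1/2, 0/1 + 1/1*7/10) = [1/2, 7/10) <- contains code 131/200
  'b': [0/1 + 1/1*7/10, 0/1 + 1/1*1/1) = [7/10, 1/1)
  emit 'd', narrow to [1/2, 7/10)
Step 2: interval [1/2, 7/10), width = 7/10 - 1/2 = 1/5
  'f': [1/2 + 1/5*0/1, 1/2 + 1/5*1/2) = [1/2, 3/5)
  'd': [1/2 + 1/5*1/2, 1/2 + 1/5*7/10) = [3/5, 16/25)
  'b': [1/2 + 1/5*7/10, 1/2 + 1/5*1/1) = [16/25, 7/10) <- contains code 131/200
  emit 'b', narrow to [16/25, 7/10)
Step 3: interval [16/25, 7/10), width = 7/10 - 16/25 = 3/50
  'f': [16/25 + 3/50*0/1, 16/25 + 3/50*1/2) = [16/25, 67/100) <- contains code 131/200
  'd': [16/25 + 3/50*1/2, 16/25 + 3/50*7/10) = [67/100, 341/500)
  'b': [16/25 + 3/50*7/10, 16/25 + 3/50*1/1) = [341/500, 7/10)
  emit 'f', narrow to [16/25, 67/100)

Answer: dbf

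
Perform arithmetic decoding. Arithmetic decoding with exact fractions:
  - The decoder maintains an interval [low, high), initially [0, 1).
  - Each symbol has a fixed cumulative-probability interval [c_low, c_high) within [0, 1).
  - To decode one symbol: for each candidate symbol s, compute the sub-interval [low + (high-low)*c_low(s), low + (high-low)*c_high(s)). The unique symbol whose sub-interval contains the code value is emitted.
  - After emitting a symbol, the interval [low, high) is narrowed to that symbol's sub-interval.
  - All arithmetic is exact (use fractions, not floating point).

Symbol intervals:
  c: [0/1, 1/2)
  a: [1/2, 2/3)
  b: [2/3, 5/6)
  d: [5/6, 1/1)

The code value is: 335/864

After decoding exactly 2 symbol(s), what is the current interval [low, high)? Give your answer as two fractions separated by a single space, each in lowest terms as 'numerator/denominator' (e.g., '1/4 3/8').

Answer: 1/3 5/12

Derivation:
Step 1: interval [0/1, 1/1), width = 1/1 - 0/1 = 1/1
  'c': [0/1 + 1/1*0/1, 0/1 + 1/1*1/2) = [0/1, 1/2) <- contains code 335/864
  'a': [0/1 + 1/1*1/2, 0/1 + 1/1*2/3) = [1/2, 2/3)
  'b': [0/1 + 1/1*2/3, 0/1 + 1/1*5/6) = [2/3, 5/6)
  'd': [0/1 + 1/1*5/6, 0/1 + 1/1*1/1) = [5/6, 1/1)
  emit 'c', narrow to [0/1, 1/2)
Step 2: interval [0/1, 1/2), width = 1/2 - 0/1 = 1/2
  'c': [0/1 + 1/2*0/1, 0/1 + 1/2*1/2) = [0/1, 1/4)
  'a': [0/1 + 1/2*1/2, 0/1 + 1/2*2/3) = [1/4, 1/3)
  'b': [0/1 + 1/2*2/3, 0/1 + 1/2*5/6) = [1/3, 5/12) <- contains code 335/864
  'd': [0/1 + 1/2*5/6, 0/1 + 1/2*1/1) = [5/12, 1/2)
  emit 'b', narrow to [1/3, 5/12)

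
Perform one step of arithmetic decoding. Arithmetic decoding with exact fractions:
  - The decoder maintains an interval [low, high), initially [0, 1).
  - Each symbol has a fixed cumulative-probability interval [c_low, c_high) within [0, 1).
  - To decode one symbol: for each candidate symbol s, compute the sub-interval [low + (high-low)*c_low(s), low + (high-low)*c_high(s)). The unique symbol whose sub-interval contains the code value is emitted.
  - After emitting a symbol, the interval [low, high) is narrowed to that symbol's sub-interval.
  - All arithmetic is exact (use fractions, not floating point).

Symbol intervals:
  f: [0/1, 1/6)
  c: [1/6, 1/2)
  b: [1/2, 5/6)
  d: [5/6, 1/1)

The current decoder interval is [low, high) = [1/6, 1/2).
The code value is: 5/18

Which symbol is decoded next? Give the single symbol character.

Answer: c

Derivation:
Interval width = high − low = 1/2 − 1/6 = 1/3
Scaled code = (code − low) / width = (5/18 − 1/6) / 1/3 = 1/3
  f: [0/1, 1/6) 
  c: [1/6, 1/2) ← scaled code falls here ✓
  b: [1/2, 5/6) 
  d: [5/6, 1/1) 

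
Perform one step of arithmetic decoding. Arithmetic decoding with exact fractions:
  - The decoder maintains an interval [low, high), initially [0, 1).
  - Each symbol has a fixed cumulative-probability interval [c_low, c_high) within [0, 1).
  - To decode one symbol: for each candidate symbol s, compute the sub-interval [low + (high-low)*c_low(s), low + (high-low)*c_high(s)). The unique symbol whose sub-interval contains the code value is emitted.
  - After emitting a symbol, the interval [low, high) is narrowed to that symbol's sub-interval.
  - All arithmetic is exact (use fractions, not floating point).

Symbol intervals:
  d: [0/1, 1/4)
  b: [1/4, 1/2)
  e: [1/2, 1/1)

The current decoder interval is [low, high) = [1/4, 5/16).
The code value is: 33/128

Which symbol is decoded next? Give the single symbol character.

Interval width = high − low = 5/16 − 1/4 = 1/16
Scaled code = (code − low) / width = (33/128 − 1/4) / 1/16 = 1/8
  d: [0/1, 1/4) ← scaled code falls here ✓
  b: [1/4, 1/2) 
  e: [1/2, 1/1) 

Answer: d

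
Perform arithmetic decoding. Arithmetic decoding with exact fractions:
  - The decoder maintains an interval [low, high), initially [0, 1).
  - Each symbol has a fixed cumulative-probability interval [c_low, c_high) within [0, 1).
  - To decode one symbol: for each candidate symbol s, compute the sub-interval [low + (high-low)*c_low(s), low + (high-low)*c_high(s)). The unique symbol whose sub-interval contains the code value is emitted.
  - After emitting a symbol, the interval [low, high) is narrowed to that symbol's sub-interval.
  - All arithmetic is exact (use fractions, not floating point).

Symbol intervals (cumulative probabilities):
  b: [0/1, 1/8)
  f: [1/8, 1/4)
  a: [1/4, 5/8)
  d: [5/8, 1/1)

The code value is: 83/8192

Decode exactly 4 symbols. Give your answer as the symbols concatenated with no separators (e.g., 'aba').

Step 1: interval [0/1, 1/1), width = 1/1 - 0/1 = 1/1
  'b': [0/1 + 1/1*0/1, 0/1 + 1/1*1/8) = [0/1, 1/8) <- contains code 83/8192
  'f': [0/1 + 1/1*1/8, 0/1 + 1/1*1/4) = [1/8, 1/4)
  'a': [0/1 + 1/1*1/4, 0/1 + 1/1*5/8) = [1/4, 5/8)
  'd': [0/1 + 1/1*5/8, 0/1 + 1/1*1/1) = [5/8, 1/1)
  emit 'b', narrow to [0/1, 1/8)
Step 2: interval [0/1, 1/8), width = 1/8 - 0/1 = 1/8
  'b': [0/1 + 1/8*0/1, 0/1 + 1/8*1/8) = [0/1, 1/64) <- contains code 83/8192
  'f': [0/1 + 1/8*1/8, 0/1 + 1/8*1/4) = [1/64, 1/32)
  'a': [0/1 + 1/8*1/4, 0/1 + 1/8*5/8) = [1/32, 5/64)
  'd': [0/1 + 1/8*5/8, 0/1 + 1/8*1/1) = [5/64, 1/8)
  emit 'b', narrow to [0/1, 1/64)
Step 3: interval [0/1, 1/64), width = 1/64 - 0/1 = 1/64
  'b': [0/1 + 1/64*0/1, 0/1 + 1/64*1/8) = [0/1, 1/512)
  'f': [0/1 + 1/64*1/8, 0/1 + 1/64*1/4) = [1/512, 1/256)
  'a': [0/1 + 1/64*1/4, 0/1 + 1/64*5/8) = [1/256, 5/512)
  'd': [0/1 + 1/64*5/8, 0/1 + 1/64*1/1) = [5/512, 1/64) <- contains code 83/8192
  emit 'd', narrow to [5/512, 1/64)
Step 4: interval [5/512, 1/64), width = 1/64 - 5/512 = 3/512
  'b': [5/512 + 3/512*0/1, 5/512 + 3/512*1/8) = [5/512, 43/4096) <- contains code 83/8192
  'f': [5/512 + 3/512*1/8, 5/512 + 3/512*1/4) = [43/4096, 23/2048)
  'a': [5/512 + 3/512*1/4, 5/512 + 3/512*5/8) = [23/2048, 55/4096)
  'd': [5/512 + 3/512*5/8, 5/512 + 3/512*1/1) = [55/4096, 1/64)
  emit 'b', narrow to [5/512, 43/4096)

Answer: bbdb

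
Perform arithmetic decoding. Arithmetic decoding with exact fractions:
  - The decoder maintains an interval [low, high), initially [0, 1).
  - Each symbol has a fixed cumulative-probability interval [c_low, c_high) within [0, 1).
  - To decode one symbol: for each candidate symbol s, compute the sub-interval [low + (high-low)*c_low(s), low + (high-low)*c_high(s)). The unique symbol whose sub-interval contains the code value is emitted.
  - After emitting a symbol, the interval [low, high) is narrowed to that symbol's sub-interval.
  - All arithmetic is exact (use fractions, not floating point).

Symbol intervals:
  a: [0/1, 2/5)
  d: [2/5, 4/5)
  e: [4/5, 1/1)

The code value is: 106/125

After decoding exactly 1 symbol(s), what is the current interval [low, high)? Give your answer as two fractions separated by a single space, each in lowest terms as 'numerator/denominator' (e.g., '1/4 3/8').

Answer: 4/5 1/1

Derivation:
Step 1: interval [0/1, 1/1), width = 1/1 - 0/1 = 1/1
  'a': [0/1 + 1/1*0/1, 0/1 + 1/1*2/5) = [0/1, 2/5)
  'd': [0/1 + 1/1*2/5, 0/1 + 1/1*4/5) = [2/5, 4/5)
  'e': [0/1 + 1/1*4/5, 0/1 + 1/1*1/1) = [4/5, 1/1) <- contains code 106/125
  emit 'e', narrow to [4/5, 1/1)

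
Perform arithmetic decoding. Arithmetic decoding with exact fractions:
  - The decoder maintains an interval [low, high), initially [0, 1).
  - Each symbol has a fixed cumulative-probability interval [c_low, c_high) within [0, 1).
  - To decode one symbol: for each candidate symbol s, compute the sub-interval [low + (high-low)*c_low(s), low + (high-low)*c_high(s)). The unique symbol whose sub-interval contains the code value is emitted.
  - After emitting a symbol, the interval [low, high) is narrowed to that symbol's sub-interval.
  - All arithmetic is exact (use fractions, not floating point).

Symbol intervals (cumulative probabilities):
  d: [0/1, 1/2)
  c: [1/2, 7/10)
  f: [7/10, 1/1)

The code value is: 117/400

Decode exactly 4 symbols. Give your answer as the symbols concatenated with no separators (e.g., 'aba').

Step 1: interval [0/1, 1/1), width = 1/1 - 0/1 = 1/1
  'd': [0/1 + 1/1*0/1, 0/1 + 1/1*1/2) = [0/1, 1/2) <- contains code 117/400
  'c': [0/1 + 1/1*1/2, 0/1 + 1/1*7/10) = [1/2, 7/10)
  'f': [0/1 + 1/1*7/10, 0/1 + 1/1*1/1) = [7/10, 1/1)
  emit 'd', narrow to [0/1, 1/2)
Step 2: interval [0/1, 1/2), width = 1/2 - 0/1 = 1/2
  'd': [0/1 + 1/2*0/1, 0/1 + 1/2*1/2) = [0/1, 1/4)
  'c': [0/1 + 1/2*1/2, 0/1 + 1/2*7/10) = [1/4, 7/20) <- contains code 117/400
  'f': [0/1 + 1/2*7/10, 0/1 + 1/2*1/1) = [7/20, 1/2)
  emit 'c', narrow to [1/4, 7/20)
Step 3: interval [1/4, 7/20), width = 7/20 - 1/4 = 1/10
  'd': [1/4 + 1/10*0/1, 1/4 + 1/10*1/2) = [1/4, 3/10) <- contains code 117/400
  'c': [1/4 + 1/10*1/2, 1/4 + 1/10*7/10) = [3/10, 8/25)
  'f': [1/4 + 1/10*7/10, 1/4 + 1/10*1/1) = [8/25, 7/20)
  emit 'd', narrow to [1/4, 3/10)
Step 4: interval [1/4, 3/10), width = 3/10 - 1/4 = 1/20
  'd': [1/4 + 1/20*0/1, 1/4 + 1/20*1/2) = [1/4, 11/40)
  'c': [1/4 + 1/20*1/2, 1/4 + 1/20*7/10) = [11/40, 57/200)
  'f': [1/4 + 1/20*7/10, 1/4 + 1/20*1/1) = [57/200, 3/10) <- contains code 117/400
  emit 'f', narrow to [57/200, 3/10)

Answer: dcdf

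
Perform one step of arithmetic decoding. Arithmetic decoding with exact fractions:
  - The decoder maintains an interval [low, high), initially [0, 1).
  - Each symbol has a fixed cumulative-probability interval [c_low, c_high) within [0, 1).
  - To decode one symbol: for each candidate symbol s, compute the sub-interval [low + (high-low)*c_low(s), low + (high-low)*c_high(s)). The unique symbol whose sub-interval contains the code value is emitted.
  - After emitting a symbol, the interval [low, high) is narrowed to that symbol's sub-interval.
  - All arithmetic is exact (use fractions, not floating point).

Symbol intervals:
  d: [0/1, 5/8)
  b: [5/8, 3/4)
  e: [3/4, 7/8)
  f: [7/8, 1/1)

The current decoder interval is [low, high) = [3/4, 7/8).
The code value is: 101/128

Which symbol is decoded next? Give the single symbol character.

Interval width = high − low = 7/8 − 3/4 = 1/8
Scaled code = (code − low) / width = (101/128 − 3/4) / 1/8 = 5/16
  d: [0/1, 5/8) ← scaled code falls here ✓
  b: [5/8, 3/4) 
  e: [3/4, 7/8) 
  f: [7/8, 1/1) 

Answer: d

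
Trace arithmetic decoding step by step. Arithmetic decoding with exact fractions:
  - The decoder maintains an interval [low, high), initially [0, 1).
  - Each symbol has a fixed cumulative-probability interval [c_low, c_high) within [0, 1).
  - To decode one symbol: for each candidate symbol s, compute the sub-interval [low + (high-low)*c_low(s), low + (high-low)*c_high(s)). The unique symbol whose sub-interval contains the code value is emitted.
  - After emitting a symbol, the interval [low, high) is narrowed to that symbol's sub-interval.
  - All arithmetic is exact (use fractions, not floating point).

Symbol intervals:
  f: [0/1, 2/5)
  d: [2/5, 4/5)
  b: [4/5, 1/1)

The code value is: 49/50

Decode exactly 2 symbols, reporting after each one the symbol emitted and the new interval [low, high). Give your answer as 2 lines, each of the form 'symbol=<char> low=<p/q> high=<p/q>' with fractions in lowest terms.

Answer: symbol=b low=4/5 high=1/1
symbol=b low=24/25 high=1/1

Derivation:
Step 1: interval [0/1, 1/1), width = 1/1 - 0/1 = 1/1
  'f': [0/1 + 1/1*0/1, 0/1 + 1/1*2/5) = [0/1, 2/5)
  'd': [0/1 + 1/1*2/5, 0/1 + 1/1*4/5) = [2/5, 4/5)
  'b': [0/1 + 1/1*4/5, 0/1 + 1/1*1/1) = [4/5, 1/1) <- contains code 49/50
  emit 'b', narrow to [4/5, 1/1)
Step 2: interval [4/5, 1/1), width = 1/1 - 4/5 = 1/5
  'f': [4/5 + 1/5*0/1, 4/5 + 1/5*2/5) = [4/5, 22/25)
  'd': [4/5 + 1/5*2/5, 4/5 + 1/5*4/5) = [22/25, 24/25)
  'b': [4/5 + 1/5*4/5, 4/5 + 1/5*1/1) = [24/25, 1/1) <- contains code 49/50
  emit 'b', narrow to [24/25, 1/1)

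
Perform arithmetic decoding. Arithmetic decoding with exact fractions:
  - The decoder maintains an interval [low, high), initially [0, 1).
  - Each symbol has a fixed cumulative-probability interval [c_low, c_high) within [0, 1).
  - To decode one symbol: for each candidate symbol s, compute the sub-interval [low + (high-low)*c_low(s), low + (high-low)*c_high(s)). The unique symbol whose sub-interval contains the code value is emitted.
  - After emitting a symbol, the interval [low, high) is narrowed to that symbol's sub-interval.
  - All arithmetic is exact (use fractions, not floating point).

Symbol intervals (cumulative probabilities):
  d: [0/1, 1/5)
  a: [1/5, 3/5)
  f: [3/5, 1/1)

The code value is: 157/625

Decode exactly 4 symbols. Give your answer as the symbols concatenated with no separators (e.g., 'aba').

Answer: adfd

Derivation:
Step 1: interval [0/1, 1/1), width = 1/1 - 0/1 = 1/1
  'd': [0/1 + 1/1*0/1, 0/1 + 1/1*1/5) = [0/1, 1/5)
  'a': [0/1 + 1/1*1/5, 0/1 + 1/1*3/5) = [1/5, 3/5) <- contains code 157/625
  'f': [0/1 + 1/1*3/5, 0/1 + 1/1*1/1) = [3/5, 1/1)
  emit 'a', narrow to [1/5, 3/5)
Step 2: interval [1/5, 3/5), width = 3/5 - 1/5 = 2/5
  'd': [1/5 + 2/5*0/1, 1/5 + 2/5*1/5) = [1/5, 7/25) <- contains code 157/625
  'a': [1/5 + 2/5*1/5, 1/5 + 2/5*3/5) = [7/25, 11/25)
  'f': [1/5 + 2/5*3/5, 1/5 + 2/5*1/1) = [11/25, 3/5)
  emit 'd', narrow to [1/5, 7/25)
Step 3: interval [1/5, 7/25), width = 7/25 - 1/5 = 2/25
  'd': [1/5 + 2/25*0/1, 1/5 + 2/25*1/5) = [1/5, 27/125)
  'a': [1/5 + 2/25*1/5, 1/5 + 2/25*3/5) = [27/125, 31/125)
  'f': [1/5 + 2/25*3/5, 1/5 + 2/25*1/1) = [31/125, 7/25) <- contains code 157/625
  emit 'f', narrow to [31/125, 7/25)
Step 4: interval [31/125, 7/25), width = 7/25 - 31/125 = 4/125
  'd': [31/125 + 4/125*0/1, 31/125 + 4/125*1/5) = [31/125, 159/625) <- contains code 157/625
  'a': [31/125 + 4/125*1/5, 31/125 + 4/125*3/5) = [159/625, 167/625)
  'f': [31/125 + 4/125*3/5, 31/125 + 4/125*1/1) = [167/625, 7/25)
  emit 'd', narrow to [31/125, 159/625)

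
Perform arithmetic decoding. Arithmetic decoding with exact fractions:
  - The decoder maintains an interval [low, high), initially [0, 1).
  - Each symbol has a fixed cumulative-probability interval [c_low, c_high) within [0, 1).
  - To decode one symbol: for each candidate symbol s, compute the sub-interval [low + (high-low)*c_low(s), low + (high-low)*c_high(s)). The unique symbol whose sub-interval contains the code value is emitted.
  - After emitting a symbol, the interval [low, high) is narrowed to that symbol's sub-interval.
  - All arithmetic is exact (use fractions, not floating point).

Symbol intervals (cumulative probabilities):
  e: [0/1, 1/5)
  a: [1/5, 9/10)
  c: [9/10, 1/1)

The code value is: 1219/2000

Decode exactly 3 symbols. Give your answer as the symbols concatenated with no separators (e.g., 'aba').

Step 1: interval [0/1, 1/1), width = 1/1 - 0/1 = 1/1
  'e': [0/1 + 1/1*0/1, 0/1 + 1/1*1/5) = [0/1, 1/5)
  'a': [0/1 + 1/1*1/5, 0/1 + 1/1*9/10) = [1/5, 9/10) <- contains code 1219/2000
  'c': [0/1 + 1/1*9/10, 0/1 + 1/1*1/1) = [9/10, 1/1)
  emit 'a', narrow to [1/5, 9/10)
Step 2: interval [1/5, 9/10), width = 9/10 - 1/5 = 7/10
  'e': [1/5 + 7/10*0/1, 1/5 + 7/10*1/5) = [1/5, 17/50)
  'a': [1/5 + 7/10*1/5, 1/5 + 7/10*9/10) = [17/50, 83/100) <- contains code 1219/2000
  'c': [1/5 + 7/10*9/10, 1/5 + 7/10*1/1) = [83/100, 9/10)
  emit 'a', narrow to [17/50, 83/100)
Step 3: interval [17/50, 83/100), width = 83/100 - 17/50 = 49/100
  'e': [17/50 + 49/100*0/1, 17/50 + 49/100*1/5) = [17/50, 219/500)
  'a': [17/50 + 49/100*1/5, 17/50 + 49/100*9/10) = [219/500, 781/1000) <- contains code 1219/2000
  'c': [17/50 + 49/100*9/10, 17/50 + 49/100*1/1) = [781/1000, 83/100)
  emit 'a', narrow to [219/500, 781/1000)

Answer: aaa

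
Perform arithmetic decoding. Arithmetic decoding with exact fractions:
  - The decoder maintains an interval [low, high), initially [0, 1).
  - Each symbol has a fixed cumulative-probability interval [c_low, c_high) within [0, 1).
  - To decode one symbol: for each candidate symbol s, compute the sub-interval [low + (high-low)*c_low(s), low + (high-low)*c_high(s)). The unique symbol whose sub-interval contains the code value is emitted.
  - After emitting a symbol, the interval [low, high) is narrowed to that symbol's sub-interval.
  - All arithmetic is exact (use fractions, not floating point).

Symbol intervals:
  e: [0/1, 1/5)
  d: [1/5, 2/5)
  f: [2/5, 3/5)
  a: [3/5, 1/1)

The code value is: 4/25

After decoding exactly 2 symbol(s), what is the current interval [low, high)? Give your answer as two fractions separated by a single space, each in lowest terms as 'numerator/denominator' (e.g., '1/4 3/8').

Step 1: interval [0/1, 1/1), width = 1/1 - 0/1 = 1/1
  'e': [0/1 + 1/1*0/1, 0/1 + 1/1*1/5) = [0/1, 1/5) <- contains code 4/25
  'd': [0/1 + 1/1*1/5, 0/1 + 1/1*2/5) = [1/5, 2/5)
  'f': [0/1 + 1/1*2/5, 0/1 + 1/1*3/5) = [2/5, 3/5)
  'a': [0/1 + 1/1*3/5, 0/1 + 1/1*1/1) = [3/5, 1/1)
  emit 'e', narrow to [0/1, 1/5)
Step 2: interval [0/1, 1/5), width = 1/5 - 0/1 = 1/5
  'e': [0/1 + 1/5*0/1, 0/1 + 1/5*1/5) = [0/1, 1/25)
  'd': [0/1 + 1/5*1/5, 0/1 + 1/5*2/5) = [1/25, 2/25)
  'f': [0/1 + 1/5*2/5, 0/1 + 1/5*3/5) = [2/25, 3/25)
  'a': [0/1 + 1/5*3/5, 0/1 + 1/5*1/1) = [3/25, 1/5) <- contains code 4/25
  emit 'a', narrow to [3/25, 1/5)

Answer: 3/25 1/5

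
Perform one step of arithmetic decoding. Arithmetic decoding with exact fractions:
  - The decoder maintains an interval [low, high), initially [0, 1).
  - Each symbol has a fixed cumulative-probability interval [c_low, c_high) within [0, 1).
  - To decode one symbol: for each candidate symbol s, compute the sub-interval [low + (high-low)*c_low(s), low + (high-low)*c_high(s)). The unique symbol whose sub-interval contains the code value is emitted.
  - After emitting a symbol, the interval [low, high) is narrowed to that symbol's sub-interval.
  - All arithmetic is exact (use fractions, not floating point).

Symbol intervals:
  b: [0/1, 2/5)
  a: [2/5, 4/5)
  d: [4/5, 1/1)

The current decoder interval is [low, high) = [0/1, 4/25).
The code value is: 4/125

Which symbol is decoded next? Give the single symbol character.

Interval width = high − low = 4/25 − 0/1 = 4/25
Scaled code = (code − low) / width = (4/125 − 0/1) / 4/25 = 1/5
  b: [0/1, 2/5) ← scaled code falls here ✓
  a: [2/5, 4/5) 
  d: [4/5, 1/1) 

Answer: b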